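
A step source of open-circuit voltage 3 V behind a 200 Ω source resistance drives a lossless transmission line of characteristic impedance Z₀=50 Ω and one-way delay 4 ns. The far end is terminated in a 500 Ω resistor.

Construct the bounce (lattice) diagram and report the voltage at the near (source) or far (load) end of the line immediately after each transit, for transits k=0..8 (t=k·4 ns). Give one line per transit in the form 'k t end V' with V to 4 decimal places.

0 0 source 0.6000
1 4 load 1.0909
2 8 source 1.3855
3 12 load 1.6264
4 16 source 1.7710
5 20 load 1.8893
6 24 source 1.9603
7 28 load 2.0184
8 32 source 2.0533

Γ_L=0.818182, Γ_S=0.600000; launch V₁=3·50/250=0.600000
k=0 src: V=0.6000
k=1 load: inc=0.600000, refl=0.600000·0.818182=0.4909; V=0.000000+0.600000+0.490909=1.0909
k=2 src: inc=0.490909, refl=0.490909·0.600000=0.2945; V=0.600000+0.490909+0.294545=1.3855
k=3 load: inc=0.294545, refl=0.294545·0.818182=0.2410; V=1.090909+0.294545+0.240992=1.6264
k=4 src: inc=0.240992, refl=0.240992·0.600000=0.1446; V=1.385455+0.240992+0.144595=1.7710
k=5 load: inc=0.144595, refl=0.144595·0.818182=0.1183; V=1.626446+0.144595+0.118305=1.8893
k=6 src: inc=0.118305, refl=0.118305·0.600000=0.0710; V=1.771041+0.118305+0.070983=1.9603
k=7 load: inc=0.070983, refl=0.070983·0.818182=0.0581; V=1.889346+0.070983+0.058077=2.0184
k=8 src: inc=0.058077, refl=0.058077·0.600000=0.0348; V=1.960329+0.058077+0.034846=2.0533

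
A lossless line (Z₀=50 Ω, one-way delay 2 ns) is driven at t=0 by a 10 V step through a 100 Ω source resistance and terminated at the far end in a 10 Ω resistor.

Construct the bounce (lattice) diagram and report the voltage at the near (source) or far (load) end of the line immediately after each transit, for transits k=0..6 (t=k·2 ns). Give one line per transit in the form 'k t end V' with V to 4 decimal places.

Γ_L=-0.666667, Γ_S=0.333333; launch V₁=10·50/150=3.333333
k=0 src: V=3.3333
k=1 load: inc=3.333333, refl=3.333333·-0.666667=-2.2222; V=0.000000+3.333333+-2.222222=1.1111
k=2 src: inc=-2.222222, refl=-2.222222·0.333333=-0.7407; V=3.333333+-2.222222+-0.740741=0.3704
k=3 load: inc=-0.740741, refl=-0.740741·-0.666667=0.4938; V=1.111111+-0.740741+0.493827=0.8642
k=4 src: inc=0.493827, refl=0.493827·0.333333=0.1646; V=0.370370+0.493827+0.164609=1.0288
k=5 load: inc=0.164609, refl=0.164609·-0.666667=-0.1097; V=0.864198+0.164609+-0.109739=0.9191
k=6 src: inc=-0.109739, refl=-0.109739·0.333333=-0.0366; V=1.028807+-0.109739+-0.036580=0.8825

0 0 source 3.3333
1 2 load 1.1111
2 4 source 0.3704
3 6 load 0.8642
4 8 source 1.0288
5 10 load 0.9191
6 12 source 0.8825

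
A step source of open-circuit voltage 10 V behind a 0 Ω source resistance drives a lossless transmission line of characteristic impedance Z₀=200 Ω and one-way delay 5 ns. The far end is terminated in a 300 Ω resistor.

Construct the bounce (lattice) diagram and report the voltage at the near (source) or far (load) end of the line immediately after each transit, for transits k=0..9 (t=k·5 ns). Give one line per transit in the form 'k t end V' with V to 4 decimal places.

Γ_L=0.200000, Γ_S=-1.000000; launch V₁=10·200/200=10.000000
k=0 src: V=10.0000
k=1 load: inc=10.000000, refl=10.000000·0.200000=2.0000; V=0.000000+10.000000+2.000000=12.0000
k=2 src: inc=2.000000, refl=2.000000·-1.000000=-2.0000; V=10.000000+2.000000+-2.000000=10.0000
k=3 load: inc=-2.000000, refl=-2.000000·0.200000=-0.4000; V=12.000000+-2.000000+-0.400000=9.6000
k=4 src: inc=-0.400000, refl=-0.400000·-1.000000=0.4000; V=10.000000+-0.400000+0.400000=10.0000
k=5 load: inc=0.400000, refl=0.400000·0.200000=0.0800; V=9.600000+0.400000+0.080000=10.0800
k=6 src: inc=0.080000, refl=0.080000·-1.000000=-0.0800; V=10.000000+0.080000+-0.080000=10.0000
k=7 load: inc=-0.080000, refl=-0.080000·0.200000=-0.0160; V=10.080000+-0.080000+-0.016000=9.9840
k=8 src: inc=-0.016000, refl=-0.016000·-1.000000=0.0160; V=10.000000+-0.016000+0.016000=10.0000
k=9 load: inc=0.016000, refl=0.016000·0.200000=0.0032; V=9.984000+0.016000+0.003200=10.0032

0 0 source 10.0000
1 5 load 12.0000
2 10 source 10.0000
3 15 load 9.6000
4 20 source 10.0000
5 25 load 10.0800
6 30 source 10.0000
7 35 load 9.9840
8 40 source 10.0000
9 45 load 10.0032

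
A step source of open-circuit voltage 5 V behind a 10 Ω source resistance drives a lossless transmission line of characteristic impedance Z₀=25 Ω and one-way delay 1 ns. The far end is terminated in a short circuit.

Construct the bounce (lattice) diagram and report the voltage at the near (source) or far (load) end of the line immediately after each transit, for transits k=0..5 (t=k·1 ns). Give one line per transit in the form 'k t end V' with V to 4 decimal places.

0 0 source 3.5714
1 1 load 0.0000
2 2 source 1.5306
3 3 load 0.0000
4 4 source 0.6560
5 5 load 0.0000

Γ_L=-1.000000, Γ_S=-0.428571; launch V₁=5·25/35=3.571429
k=0 src: V=3.5714
k=1 load: inc=3.571429, refl=3.571429·-1.000000=-3.5714; V=0.000000+3.571429+-3.571429=0.0000
k=2 src: inc=-3.571429, refl=-3.571429·-0.428571=1.5306; V=3.571429+-3.571429+1.530612=1.5306
k=3 load: inc=1.530612, refl=1.530612·-1.000000=-1.5306; V=0.000000+1.530612+-1.530612=0.0000
k=4 src: inc=-1.530612, refl=-1.530612·-0.428571=0.6560; V=1.530612+-1.530612+0.655977=0.6560
k=5 load: inc=0.655977, refl=0.655977·-1.000000=-0.6560; V=0.000000+0.655977+-0.655977=0.0000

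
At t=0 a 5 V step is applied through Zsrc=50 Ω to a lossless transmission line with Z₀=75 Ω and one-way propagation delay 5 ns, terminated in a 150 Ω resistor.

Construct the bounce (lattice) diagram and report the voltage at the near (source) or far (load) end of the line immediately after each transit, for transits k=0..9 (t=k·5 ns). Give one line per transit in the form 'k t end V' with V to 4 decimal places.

Γ_L=0.333333, Γ_S=-0.200000; launch V₁=5·75/125=3.000000
k=0 src: V=3.0000
k=1 load: inc=3.000000, refl=3.000000·0.333333=1.0000; V=0.000000+3.000000+1.000000=4.0000
k=2 src: inc=1.000000, refl=1.000000·-0.200000=-0.2000; V=3.000000+1.000000+-0.200000=3.8000
k=3 load: inc=-0.200000, refl=-0.200000·0.333333=-0.0667; V=4.000000+-0.200000+-0.066667=3.7333
k=4 src: inc=-0.066667, refl=-0.066667·-0.200000=0.0133; V=3.800000+-0.066667+0.013333=3.7467
k=5 load: inc=0.013333, refl=0.013333·0.333333=0.0044; V=3.733333+0.013333+0.004444=3.7511
k=6 src: inc=0.004444, refl=0.004444·-0.200000=-0.0009; V=3.746667+0.004444+-0.000889=3.7502
k=7 load: inc=-0.000889, refl=-0.000889·0.333333=-0.0003; V=3.751111+-0.000889+-0.000296=3.7499
k=8 src: inc=-0.000296, refl=-0.000296·-0.200000=0.0001; V=3.750222+-0.000296+0.000059=3.7500
k=9 load: inc=0.000059, refl=0.000059·0.333333=0.0000; V=3.749926+0.000059+0.000020=3.7500

0 0 source 3.0000
1 5 load 4.0000
2 10 source 3.8000
3 15 load 3.7333
4 20 source 3.7467
5 25 load 3.7511
6 30 source 3.7502
7 35 load 3.7499
8 40 source 3.7500
9 45 load 3.7500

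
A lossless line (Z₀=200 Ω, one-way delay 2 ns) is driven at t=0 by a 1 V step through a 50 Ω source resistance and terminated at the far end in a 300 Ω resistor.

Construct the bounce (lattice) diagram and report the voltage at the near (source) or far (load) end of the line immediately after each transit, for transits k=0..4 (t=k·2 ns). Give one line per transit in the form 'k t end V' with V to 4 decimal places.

Γ_L=0.200000, Γ_S=-0.600000; launch V₁=1·200/250=0.800000
k=0 src: V=0.8000
k=1 load: inc=0.800000, refl=0.800000·0.200000=0.1600; V=0.000000+0.800000+0.160000=0.9600
k=2 src: inc=0.160000, refl=0.160000·-0.600000=-0.0960; V=0.800000+0.160000+-0.096000=0.8640
k=3 load: inc=-0.096000, refl=-0.096000·0.200000=-0.0192; V=0.960000+-0.096000+-0.019200=0.8448
k=4 src: inc=-0.019200, refl=-0.019200·-0.600000=0.0115; V=0.864000+-0.019200+0.011520=0.8563

0 0 source 0.8000
1 2 load 0.9600
2 4 source 0.8640
3 6 load 0.8448
4 8 source 0.8563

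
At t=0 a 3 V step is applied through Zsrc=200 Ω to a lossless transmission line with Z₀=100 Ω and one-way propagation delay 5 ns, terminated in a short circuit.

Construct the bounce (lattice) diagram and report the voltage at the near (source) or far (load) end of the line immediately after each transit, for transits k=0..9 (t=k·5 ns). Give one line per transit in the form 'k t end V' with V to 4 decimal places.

Γ_L=-1.000000, Γ_S=0.333333; launch V₁=3·100/300=1.000000
k=0 src: V=1.0000
k=1 load: inc=1.000000, refl=1.000000·-1.000000=-1.0000; V=0.000000+1.000000+-1.000000=0.0000
k=2 src: inc=-1.000000, refl=-1.000000·0.333333=-0.3333; V=1.000000+-1.000000+-0.333333=-0.3333
k=3 load: inc=-0.333333, refl=-0.333333·-1.000000=0.3333; V=0.000000+-0.333333+0.333333=0.0000
k=4 src: inc=0.333333, refl=0.333333·0.333333=0.1111; V=-0.333333+0.333333+0.111111=0.1111
k=5 load: inc=0.111111, refl=0.111111·-1.000000=-0.1111; V=0.000000+0.111111+-0.111111=0.0000
k=6 src: inc=-0.111111, refl=-0.111111·0.333333=-0.0370; V=0.111111+-0.111111+-0.037037=-0.0370
k=7 load: inc=-0.037037, refl=-0.037037·-1.000000=0.0370; V=0.000000+-0.037037+0.037037=0.0000
k=8 src: inc=0.037037, refl=0.037037·0.333333=0.0123; V=-0.037037+0.037037+0.012346=0.0123
k=9 load: inc=0.012346, refl=0.012346·-1.000000=-0.0123; V=0.000000+0.012346+-0.012346=0.0000

0 0 source 1.0000
1 5 load 0.0000
2 10 source -0.3333
3 15 load 0.0000
4 20 source 0.1111
5 25 load 0.0000
6 30 source -0.0370
7 35 load 0.0000
8 40 source 0.0123
9 45 load 0.0000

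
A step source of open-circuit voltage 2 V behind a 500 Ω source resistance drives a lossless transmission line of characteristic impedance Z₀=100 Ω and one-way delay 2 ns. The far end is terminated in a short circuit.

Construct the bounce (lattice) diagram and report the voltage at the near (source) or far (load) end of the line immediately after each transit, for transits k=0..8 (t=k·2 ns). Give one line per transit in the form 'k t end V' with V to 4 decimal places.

0 0 source 0.3333
1 2 load 0.0000
2 4 source -0.2222
3 6 load 0.0000
4 8 source 0.1481
5 10 load 0.0000
6 12 source -0.0988
7 14 load 0.0000
8 16 source 0.0658

Γ_L=-1.000000, Γ_S=0.666667; launch V₁=2·100/600=0.333333
k=0 src: V=0.3333
k=1 load: inc=0.333333, refl=0.333333·-1.000000=-0.3333; V=0.000000+0.333333+-0.333333=0.0000
k=2 src: inc=-0.333333, refl=-0.333333·0.666667=-0.2222; V=0.333333+-0.333333+-0.222222=-0.2222
k=3 load: inc=-0.222222, refl=-0.222222·-1.000000=0.2222; V=0.000000+-0.222222+0.222222=0.0000
k=4 src: inc=0.222222, refl=0.222222·0.666667=0.1481; V=-0.222222+0.222222+0.148148=0.1481
k=5 load: inc=0.148148, refl=0.148148·-1.000000=-0.1481; V=0.000000+0.148148+-0.148148=0.0000
k=6 src: inc=-0.148148, refl=-0.148148·0.666667=-0.0988; V=0.148148+-0.148148+-0.098765=-0.0988
k=7 load: inc=-0.098765, refl=-0.098765·-1.000000=0.0988; V=0.000000+-0.098765+0.098765=0.0000
k=8 src: inc=0.098765, refl=0.098765·0.666667=0.0658; V=-0.098765+0.098765+0.065844=0.0658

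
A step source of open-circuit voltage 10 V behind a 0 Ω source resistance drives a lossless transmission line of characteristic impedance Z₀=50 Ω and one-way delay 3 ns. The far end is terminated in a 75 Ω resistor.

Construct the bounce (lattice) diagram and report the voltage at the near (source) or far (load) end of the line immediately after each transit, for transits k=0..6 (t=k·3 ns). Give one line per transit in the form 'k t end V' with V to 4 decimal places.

0 0 source 10.0000
1 3 load 12.0000
2 6 source 10.0000
3 9 load 9.6000
4 12 source 10.0000
5 15 load 10.0800
6 18 source 10.0000

Γ_L=0.200000, Γ_S=-1.000000; launch V₁=10·50/50=10.000000
k=0 src: V=10.0000
k=1 load: inc=10.000000, refl=10.000000·0.200000=2.0000; V=0.000000+10.000000+2.000000=12.0000
k=2 src: inc=2.000000, refl=2.000000·-1.000000=-2.0000; V=10.000000+2.000000+-2.000000=10.0000
k=3 load: inc=-2.000000, refl=-2.000000·0.200000=-0.4000; V=12.000000+-2.000000+-0.400000=9.6000
k=4 src: inc=-0.400000, refl=-0.400000·-1.000000=0.4000; V=10.000000+-0.400000+0.400000=10.0000
k=5 load: inc=0.400000, refl=0.400000·0.200000=0.0800; V=9.600000+0.400000+0.080000=10.0800
k=6 src: inc=0.080000, refl=0.080000·-1.000000=-0.0800; V=10.000000+0.080000+-0.080000=10.0000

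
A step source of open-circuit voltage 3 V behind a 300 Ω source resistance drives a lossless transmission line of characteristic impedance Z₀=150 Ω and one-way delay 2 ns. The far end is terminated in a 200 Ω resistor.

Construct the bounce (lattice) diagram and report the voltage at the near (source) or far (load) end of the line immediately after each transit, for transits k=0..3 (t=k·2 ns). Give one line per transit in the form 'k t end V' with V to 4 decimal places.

0 0 source 1.0000
1 2 load 1.1429
2 4 source 1.1905
3 6 load 1.1973

Γ_L=0.142857, Γ_S=0.333333; launch V₁=3·150/450=1.000000
k=0 src: V=1.0000
k=1 load: inc=1.000000, refl=1.000000·0.142857=0.1429; V=0.000000+1.000000+0.142857=1.1429
k=2 src: inc=0.142857, refl=0.142857·0.333333=0.0476; V=1.000000+0.142857+0.047619=1.1905
k=3 load: inc=0.047619, refl=0.047619·0.142857=0.0068; V=1.142857+0.047619+0.006803=1.1973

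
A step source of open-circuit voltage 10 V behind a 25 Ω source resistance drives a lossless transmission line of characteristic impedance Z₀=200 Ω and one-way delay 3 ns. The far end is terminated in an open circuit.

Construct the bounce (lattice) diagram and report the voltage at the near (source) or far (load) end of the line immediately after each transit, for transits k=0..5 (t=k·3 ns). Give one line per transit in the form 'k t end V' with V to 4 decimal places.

Γ_L=1.000000, Γ_S=-0.777778; launch V₁=10·200/225=8.888889
k=0 src: V=8.8889
k=1 load: inc=8.888889, refl=8.888889·1.000000=8.8889; V=0.000000+8.888889+8.888889=17.7778
k=2 src: inc=8.888889, refl=8.888889·-0.777778=-6.9136; V=8.888889+8.888889+-6.913580=10.8642
k=3 load: inc=-6.913580, refl=-6.913580·1.000000=-6.9136; V=17.777778+-6.913580+-6.913580=3.9506
k=4 src: inc=-6.913580, refl=-6.913580·-0.777778=5.3772; V=10.864198+-6.913580+5.377229=9.3278
k=5 load: inc=5.377229, refl=5.377229·1.000000=5.3772; V=3.950617+5.377229+5.377229=14.7051

0 0 source 8.8889
1 3 load 17.7778
2 6 source 10.8642
3 9 load 3.9506
4 12 source 9.3278
5 15 load 14.7051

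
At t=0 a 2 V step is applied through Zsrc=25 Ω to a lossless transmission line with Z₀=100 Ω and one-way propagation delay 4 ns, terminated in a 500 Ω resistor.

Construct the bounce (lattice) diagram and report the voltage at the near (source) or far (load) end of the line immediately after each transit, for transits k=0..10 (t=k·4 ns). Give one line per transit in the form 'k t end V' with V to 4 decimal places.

0 0 source 1.6000
1 4 load 2.6667
2 8 source 2.0267
3 12 load 1.6000
4 16 source 1.8560
5 20 load 2.0267
6 24 source 1.9243
7 28 load 1.8560
8 32 source 1.8970
9 36 load 1.9243
10 40 source 1.9079

Γ_L=0.666667, Γ_S=-0.600000; launch V₁=2·100/125=1.600000
k=0 src: V=1.6000
k=1 load: inc=1.600000, refl=1.600000·0.666667=1.0667; V=0.000000+1.600000+1.066667=2.6667
k=2 src: inc=1.066667, refl=1.066667·-0.600000=-0.6400; V=1.600000+1.066667+-0.640000=2.0267
k=3 load: inc=-0.640000, refl=-0.640000·0.666667=-0.4267; V=2.666667+-0.640000+-0.426667=1.6000
k=4 src: inc=-0.426667, refl=-0.426667·-0.600000=0.2560; V=2.026667+-0.426667+0.256000=1.8560
k=5 load: inc=0.256000, refl=0.256000·0.666667=0.1707; V=1.600000+0.256000+0.170667=2.0267
k=6 src: inc=0.170667, refl=0.170667·-0.600000=-0.1024; V=1.856000+0.170667+-0.102400=1.9243
k=7 load: inc=-0.102400, refl=-0.102400·0.666667=-0.0683; V=2.026667+-0.102400+-0.068267=1.8560
k=8 src: inc=-0.068267, refl=-0.068267·-0.600000=0.0410; V=1.924267+-0.068267+0.040960=1.8970
k=9 load: inc=0.040960, refl=0.040960·0.666667=0.0273; V=1.856000+0.040960+0.027307=1.9243
k=10 src: inc=0.027307, refl=0.027307·-0.600000=-0.0164; V=1.896960+0.027307+-0.016384=1.9079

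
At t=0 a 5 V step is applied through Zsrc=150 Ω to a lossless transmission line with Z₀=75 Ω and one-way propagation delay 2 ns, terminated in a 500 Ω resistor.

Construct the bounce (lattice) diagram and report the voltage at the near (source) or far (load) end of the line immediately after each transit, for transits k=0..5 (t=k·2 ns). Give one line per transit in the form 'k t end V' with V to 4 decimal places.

Γ_L=0.739130, Γ_S=0.333333; launch V₁=5·75/225=1.666667
k=0 src: V=1.6667
k=1 load: inc=1.666667, refl=1.666667·0.739130=1.2319; V=0.000000+1.666667+1.231884=2.8986
k=2 src: inc=1.231884, refl=1.231884·0.333333=0.4106; V=1.666667+1.231884+0.410628=3.3092
k=3 load: inc=0.410628, refl=0.410628·0.739130=0.3035; V=2.898551+0.410628+0.303508=3.6127
k=4 src: inc=0.303508, refl=0.303508·0.333333=0.1012; V=3.309179+0.303508+0.101169=3.7139
k=5 load: inc=0.101169, refl=0.101169·0.739130=0.0748; V=3.612686+0.101169+0.074777=3.7886

0 0 source 1.6667
1 2 load 2.8986
2 4 source 3.3092
3 6 load 3.6127
4 8 source 3.7139
5 10 load 3.7886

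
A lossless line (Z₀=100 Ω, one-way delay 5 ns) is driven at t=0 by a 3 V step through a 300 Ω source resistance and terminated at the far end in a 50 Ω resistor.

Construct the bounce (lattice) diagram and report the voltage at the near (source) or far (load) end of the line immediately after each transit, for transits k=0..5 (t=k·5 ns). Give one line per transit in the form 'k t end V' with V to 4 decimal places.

0 0 source 0.7500
1 5 load 0.5000
2 10 source 0.3750
3 15 load 0.4167
4 20 source 0.4375
5 25 load 0.4306

Γ_L=-0.333333, Γ_S=0.500000; launch V₁=3·100/400=0.750000
k=0 src: V=0.7500
k=1 load: inc=0.750000, refl=0.750000·-0.333333=-0.2500; V=0.000000+0.750000+-0.250000=0.5000
k=2 src: inc=-0.250000, refl=-0.250000·0.500000=-0.1250; V=0.750000+-0.250000+-0.125000=0.3750
k=3 load: inc=-0.125000, refl=-0.125000·-0.333333=0.0417; V=0.500000+-0.125000+0.041667=0.4167
k=4 src: inc=0.041667, refl=0.041667·0.500000=0.0208; V=0.375000+0.041667+0.020833=0.4375
k=5 load: inc=0.020833, refl=0.020833·-0.333333=-0.0069; V=0.416667+0.020833+-0.006944=0.4306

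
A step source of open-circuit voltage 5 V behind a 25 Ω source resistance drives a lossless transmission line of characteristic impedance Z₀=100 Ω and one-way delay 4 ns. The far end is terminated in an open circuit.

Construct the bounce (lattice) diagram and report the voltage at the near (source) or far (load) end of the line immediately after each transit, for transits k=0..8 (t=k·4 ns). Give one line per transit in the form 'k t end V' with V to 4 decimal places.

0 0 source 4.0000
1 4 load 8.0000
2 8 source 5.6000
3 12 load 3.2000
4 16 source 4.6400
5 20 load 6.0800
6 24 source 5.2160
7 28 load 4.3520
8 32 source 4.8704

Γ_L=1.000000, Γ_S=-0.600000; launch V₁=5·100/125=4.000000
k=0 src: V=4.0000
k=1 load: inc=4.000000, refl=4.000000·1.000000=4.0000; V=0.000000+4.000000+4.000000=8.0000
k=2 src: inc=4.000000, refl=4.000000·-0.600000=-2.4000; V=4.000000+4.000000+-2.400000=5.6000
k=3 load: inc=-2.400000, refl=-2.400000·1.000000=-2.4000; V=8.000000+-2.400000+-2.400000=3.2000
k=4 src: inc=-2.400000, refl=-2.400000·-0.600000=1.4400; V=5.600000+-2.400000+1.440000=4.6400
k=5 load: inc=1.440000, refl=1.440000·1.000000=1.4400; V=3.200000+1.440000+1.440000=6.0800
k=6 src: inc=1.440000, refl=1.440000·-0.600000=-0.8640; V=4.640000+1.440000+-0.864000=5.2160
k=7 load: inc=-0.864000, refl=-0.864000·1.000000=-0.8640; V=6.080000+-0.864000+-0.864000=4.3520
k=8 src: inc=-0.864000, refl=-0.864000·-0.600000=0.5184; V=5.216000+-0.864000+0.518400=4.8704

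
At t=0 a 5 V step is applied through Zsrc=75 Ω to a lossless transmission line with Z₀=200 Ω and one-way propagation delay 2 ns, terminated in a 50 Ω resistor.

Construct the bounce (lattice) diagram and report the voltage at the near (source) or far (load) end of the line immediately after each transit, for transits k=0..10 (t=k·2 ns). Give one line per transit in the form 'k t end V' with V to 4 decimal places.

Γ_L=-0.600000, Γ_S=-0.454545; launch V₁=5·200/275=3.636364
k=0 src: V=3.6364
k=1 load: inc=3.636364, refl=3.636364·-0.600000=-2.1818; V=0.000000+3.636364+-2.181818=1.4545
k=2 src: inc=-2.181818, refl=-2.181818·-0.454545=0.9917; V=3.636364+-2.181818+0.991736=2.4463
k=3 load: inc=0.991736, refl=0.991736·-0.600000=-0.5950; V=1.454545+0.991736+-0.595041=1.8512
k=4 src: inc=-0.595041, refl=-0.595041·-0.454545=0.2705; V=2.446281+-0.595041+0.270473=2.1217
k=5 load: inc=0.270473, refl=0.270473·-0.600000=-0.1623; V=1.851240+0.270473+-0.162284=1.9594
k=6 src: inc=-0.162284, refl=-0.162284·-0.454545=0.0738; V=2.121713+-0.162284+0.073765=2.0332
k=7 load: inc=0.073765, refl=0.073765·-0.600000=-0.0443; V=1.959429+0.073765+-0.044259=1.9889
k=8 src: inc=-0.044259, refl=-0.044259·-0.454545=0.0201; V=2.033194+-0.044259+0.020118=2.0091
k=9 load: inc=0.020118, refl=0.020118·-0.600000=-0.0121; V=1.988935+0.020118+-0.012071=1.9970
k=10 src: inc=-0.012071, refl=-0.012071·-0.454545=0.0055; V=2.009053+-0.012071+0.005487=2.0025

0 0 source 3.6364
1 2 load 1.4545
2 4 source 2.4463
3 6 load 1.8512
4 8 source 2.1217
5 10 load 1.9594
6 12 source 2.0332
7 14 load 1.9889
8 16 source 2.0091
9 18 load 1.9970
10 20 source 2.0025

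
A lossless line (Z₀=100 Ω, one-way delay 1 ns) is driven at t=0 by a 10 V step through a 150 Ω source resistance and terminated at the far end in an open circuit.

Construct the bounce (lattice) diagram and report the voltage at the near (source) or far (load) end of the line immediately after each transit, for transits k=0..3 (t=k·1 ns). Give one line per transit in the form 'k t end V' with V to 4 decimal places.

0 0 source 4.0000
1 1 load 8.0000
2 2 source 8.8000
3 3 load 9.6000

Γ_L=1.000000, Γ_S=0.200000; launch V₁=10·100/250=4.000000
k=0 src: V=4.0000
k=1 load: inc=4.000000, refl=4.000000·1.000000=4.0000; V=0.000000+4.000000+4.000000=8.0000
k=2 src: inc=4.000000, refl=4.000000·0.200000=0.8000; V=4.000000+4.000000+0.800000=8.8000
k=3 load: inc=0.800000, refl=0.800000·1.000000=0.8000; V=8.000000+0.800000+0.800000=9.6000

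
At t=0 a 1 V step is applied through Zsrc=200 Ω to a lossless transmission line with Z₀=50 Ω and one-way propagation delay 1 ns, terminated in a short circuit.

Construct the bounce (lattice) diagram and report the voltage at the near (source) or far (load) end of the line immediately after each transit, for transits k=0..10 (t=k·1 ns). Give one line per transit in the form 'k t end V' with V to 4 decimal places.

Γ_L=-1.000000, Γ_S=0.600000; launch V₁=1·50/250=0.200000
k=0 src: V=0.2000
k=1 load: inc=0.200000, refl=0.200000·-1.000000=-0.2000; V=0.000000+0.200000+-0.200000=0.0000
k=2 src: inc=-0.200000, refl=-0.200000·0.600000=-0.1200; V=0.200000+-0.200000+-0.120000=-0.1200
k=3 load: inc=-0.120000, refl=-0.120000·-1.000000=0.1200; V=0.000000+-0.120000+0.120000=0.0000
k=4 src: inc=0.120000, refl=0.120000·0.600000=0.0720; V=-0.120000+0.120000+0.072000=0.0720
k=5 load: inc=0.072000, refl=0.072000·-1.000000=-0.0720; V=0.000000+0.072000+-0.072000=0.0000
k=6 src: inc=-0.072000, refl=-0.072000·0.600000=-0.0432; V=0.072000+-0.072000+-0.043200=-0.0432
k=7 load: inc=-0.043200, refl=-0.043200·-1.000000=0.0432; V=0.000000+-0.043200+0.043200=0.0000
k=8 src: inc=0.043200, refl=0.043200·0.600000=0.0259; V=-0.043200+0.043200+0.025920=0.0259
k=9 load: inc=0.025920, refl=0.025920·-1.000000=-0.0259; V=0.000000+0.025920+-0.025920=0.0000
k=10 src: inc=-0.025920, refl=-0.025920·0.600000=-0.0156; V=0.025920+-0.025920+-0.015552=-0.0156

0 0 source 0.2000
1 1 load 0.0000
2 2 source -0.1200
3 3 load 0.0000
4 4 source 0.0720
5 5 load 0.0000
6 6 source -0.0432
7 7 load 0.0000
8 8 source 0.0259
9 9 load 0.0000
10 10 source -0.0156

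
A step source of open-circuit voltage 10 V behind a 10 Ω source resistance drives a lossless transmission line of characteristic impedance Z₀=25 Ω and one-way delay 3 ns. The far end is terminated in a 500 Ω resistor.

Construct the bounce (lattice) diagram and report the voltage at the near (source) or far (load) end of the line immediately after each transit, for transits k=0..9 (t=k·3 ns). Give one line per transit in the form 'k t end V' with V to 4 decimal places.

Γ_L=0.904762, Γ_S=-0.428571; launch V₁=10·25/35=7.142857
k=0 src: V=7.1429
k=1 load: inc=7.142857, refl=7.142857·0.904762=6.4626; V=0.000000+7.142857+6.462585=13.6054
k=2 src: inc=6.462585, refl=6.462585·-0.428571=-2.7697; V=7.142857+6.462585+-2.769679=10.8358
k=3 load: inc=-2.769679, refl=-2.769679·0.904762=-2.5059; V=13.605442+-2.769679+-2.505900=8.3299
k=4 src: inc=-2.505900, refl=-2.505900·-0.428571=1.0740; V=10.835763+-2.505900+1.073957=9.4038
k=5 load: inc=1.073957, refl=1.073957·0.904762=0.9717; V=8.329863+1.073957+0.971676=10.3755
k=6 src: inc=0.971676, refl=0.971676·-0.428571=-0.4164; V=9.403820+0.971676+-0.416432=9.9591
k=7 load: inc=-0.416432, refl=-0.416432·0.904762=-0.3768; V=10.375495+-0.416432+-0.376772=9.5823
k=8 src: inc=-0.376772, refl=-0.376772·-0.428571=0.1615; V=9.959063+-0.376772+0.161474=9.7438
k=9 load: inc=0.161474, refl=0.161474·0.904762=0.1461; V=9.582291+0.161474+0.146095=9.8899

0 0 source 7.1429
1 3 load 13.6054
2 6 source 10.8358
3 9 load 8.3299
4 12 source 9.4038
5 15 load 10.3755
6 18 source 9.9591
7 21 load 9.5823
8 24 source 9.7438
9 27 load 9.8899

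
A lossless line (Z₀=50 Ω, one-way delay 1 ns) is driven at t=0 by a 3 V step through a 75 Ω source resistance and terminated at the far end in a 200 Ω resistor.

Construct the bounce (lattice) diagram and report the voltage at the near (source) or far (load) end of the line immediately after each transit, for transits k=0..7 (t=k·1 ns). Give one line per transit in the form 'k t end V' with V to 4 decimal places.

0 0 source 1.2000
1 1 load 1.9200
2 2 source 2.0640
3 3 load 2.1504
4 4 source 2.1677
5 5 load 2.1780
6 6 source 2.1801
7 7 load 2.1814

Γ_L=0.600000, Γ_S=0.200000; launch V₁=3·50/125=1.200000
k=0 src: V=1.2000
k=1 load: inc=1.200000, refl=1.200000·0.600000=0.7200; V=0.000000+1.200000+0.720000=1.9200
k=2 src: inc=0.720000, refl=0.720000·0.200000=0.1440; V=1.200000+0.720000+0.144000=2.0640
k=3 load: inc=0.144000, refl=0.144000·0.600000=0.0864; V=1.920000+0.144000+0.086400=2.1504
k=4 src: inc=0.086400, refl=0.086400·0.200000=0.0173; V=2.064000+0.086400+0.017280=2.1677
k=5 load: inc=0.017280, refl=0.017280·0.600000=0.0104; V=2.150400+0.017280+0.010368=2.1780
k=6 src: inc=0.010368, refl=0.010368·0.200000=0.0021; V=2.167680+0.010368+0.002074=2.1801
k=7 load: inc=0.002074, refl=0.002074·0.600000=0.0012; V=2.178048+0.002074+0.001244=2.1814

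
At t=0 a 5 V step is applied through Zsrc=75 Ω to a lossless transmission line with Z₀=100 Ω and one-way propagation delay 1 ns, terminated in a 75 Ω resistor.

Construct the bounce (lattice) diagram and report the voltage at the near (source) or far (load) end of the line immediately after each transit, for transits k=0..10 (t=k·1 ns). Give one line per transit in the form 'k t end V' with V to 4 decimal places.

0 0 source 2.8571
1 1 load 2.4490
2 2 source 2.5073
3 3 load 2.4990
4 4 source 2.5001
5 5 load 2.5000
6 6 source 2.5000
7 7 load 2.5000
8 8 source 2.5000
9 9 load 2.5000
10 10 source 2.5000

Γ_L=-0.142857, Γ_S=-0.142857; launch V₁=5·100/175=2.857143
k=0 src: V=2.8571
k=1 load: inc=2.857143, refl=2.857143·-0.142857=-0.4082; V=0.000000+2.857143+-0.408163=2.4490
k=2 src: inc=-0.408163, refl=-0.408163·-0.142857=0.0583; V=2.857143+-0.408163+0.058309=2.5073
k=3 load: inc=0.058309, refl=0.058309·-0.142857=-0.0083; V=2.448980+0.058309+-0.008330=2.4990
k=4 src: inc=-0.008330, refl=-0.008330·-0.142857=0.0012; V=2.507289+-0.008330+0.001190=2.5001
k=5 load: inc=0.001190, refl=0.001190·-0.142857=-0.0002; V=2.498959+0.001190+-0.000170=2.5000
k=6 src: inc=-0.000170, refl=-0.000170·-0.142857=0.0000; V=2.500149+-0.000170+0.000024=2.5000
k=7 load: inc=0.000024, refl=0.000024·-0.142857=-0.0000; V=2.499979+0.000024+-0.000003=2.5000
k=8 src: inc=-0.000003, refl=-0.000003·-0.142857=0.0000; V=2.500003+-0.000003+0.000000=2.5000
k=9 load: inc=0.000000, refl=0.000000·-0.142857=-0.0000; V=2.500000+0.000000+-0.000000=2.5000
k=10 src: inc=-0.000000, refl=-0.000000·-0.142857=0.0000; V=2.500000+-0.000000+0.000000=2.5000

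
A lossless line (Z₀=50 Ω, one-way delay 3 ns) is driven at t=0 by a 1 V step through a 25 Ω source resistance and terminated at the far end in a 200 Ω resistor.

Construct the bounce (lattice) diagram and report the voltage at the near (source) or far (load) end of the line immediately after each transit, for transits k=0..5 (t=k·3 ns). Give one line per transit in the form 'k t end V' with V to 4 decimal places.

0 0 source 0.6667
1 3 load 1.0667
2 6 source 0.9333
3 9 load 0.8533
4 12 source 0.8800
5 15 load 0.8960

Γ_L=0.600000, Γ_S=-0.333333; launch V₁=1·50/75=0.666667
k=0 src: V=0.6667
k=1 load: inc=0.666667, refl=0.666667·0.600000=0.4000; V=0.000000+0.666667+0.400000=1.0667
k=2 src: inc=0.400000, refl=0.400000·-0.333333=-0.1333; V=0.666667+0.400000+-0.133333=0.9333
k=3 load: inc=-0.133333, refl=-0.133333·0.600000=-0.0800; V=1.066667+-0.133333+-0.080000=0.8533
k=4 src: inc=-0.080000, refl=-0.080000·-0.333333=0.0267; V=0.933333+-0.080000+0.026667=0.8800
k=5 load: inc=0.026667, refl=0.026667·0.600000=0.0160; V=0.853333+0.026667+0.016000=0.8960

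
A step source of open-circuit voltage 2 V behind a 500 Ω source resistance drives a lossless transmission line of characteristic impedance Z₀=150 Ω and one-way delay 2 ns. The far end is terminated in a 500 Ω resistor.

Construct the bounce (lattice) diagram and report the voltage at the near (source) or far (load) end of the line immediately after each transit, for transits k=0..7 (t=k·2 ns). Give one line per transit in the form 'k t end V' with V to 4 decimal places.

0 0 source 0.4615
1 2 load 0.7101
2 4 source 0.8439
3 6 load 0.9159
4 8 source 0.9547
5 10 load 0.9756
6 12 source 0.9869
7 14 load 0.9929

Γ_L=0.538462, Γ_S=0.538462; launch V₁=2·150/650=0.461538
k=0 src: V=0.4615
k=1 load: inc=0.461538, refl=0.461538·0.538462=0.2485; V=0.000000+0.461538+0.248521=0.7101
k=2 src: inc=0.248521, refl=0.248521·0.538462=0.1338; V=0.461538+0.248521+0.133819=0.8439
k=3 load: inc=0.133819, refl=0.133819·0.538462=0.0721; V=0.710059+0.133819+0.072056=0.9159
k=4 src: inc=0.072056, refl=0.072056·0.538462=0.0388; V=0.843878+0.072056+0.038800=0.9547
k=5 load: inc=0.038800, refl=0.038800·0.538462=0.0209; V=0.915934+0.038800+0.020892=0.9756
k=6 src: inc=0.020892, refl=0.020892·0.538462=0.0112; V=0.954734+0.020892+0.011250=0.9869
k=7 load: inc=0.011250, refl=0.011250·0.538462=0.0061; V=0.975626+0.011250+0.006057=0.9929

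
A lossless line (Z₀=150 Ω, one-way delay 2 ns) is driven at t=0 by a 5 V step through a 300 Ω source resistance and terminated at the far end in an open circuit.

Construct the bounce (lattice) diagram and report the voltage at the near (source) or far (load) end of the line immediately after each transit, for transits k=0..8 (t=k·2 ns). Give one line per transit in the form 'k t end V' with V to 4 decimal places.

Γ_L=1.000000, Γ_S=0.333333; launch V₁=5·150/450=1.666667
k=0 src: V=1.6667
k=1 load: inc=1.666667, refl=1.666667·1.000000=1.6667; V=0.000000+1.666667+1.666667=3.3333
k=2 src: inc=1.666667, refl=1.666667·0.333333=0.5556; V=1.666667+1.666667+0.555556=3.8889
k=3 load: inc=0.555556, refl=0.555556·1.000000=0.5556; V=3.333333+0.555556+0.555556=4.4444
k=4 src: inc=0.555556, refl=0.555556·0.333333=0.1852; V=3.888889+0.555556+0.185185=4.6296
k=5 load: inc=0.185185, refl=0.185185·1.000000=0.1852; V=4.444444+0.185185+0.185185=4.8148
k=6 src: inc=0.185185, refl=0.185185·0.333333=0.0617; V=4.629630+0.185185+0.061728=4.8765
k=7 load: inc=0.061728, refl=0.061728·1.000000=0.0617; V=4.814815+0.061728+0.061728=4.9383
k=8 src: inc=0.061728, refl=0.061728·0.333333=0.0206; V=4.876543+0.061728+0.020576=4.9588

0 0 source 1.6667
1 2 load 3.3333
2 4 source 3.8889
3 6 load 4.4444
4 8 source 4.6296
5 10 load 4.8148
6 12 source 4.8765
7 14 load 4.9383
8 16 source 4.9588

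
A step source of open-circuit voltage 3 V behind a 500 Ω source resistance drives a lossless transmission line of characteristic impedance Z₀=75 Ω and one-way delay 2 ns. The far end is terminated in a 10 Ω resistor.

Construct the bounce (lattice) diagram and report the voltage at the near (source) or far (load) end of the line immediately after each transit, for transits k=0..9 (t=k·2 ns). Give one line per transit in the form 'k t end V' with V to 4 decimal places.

0 0 source 0.3913
1 2 load 0.0921
2 4 source -0.1291
3 6 load 0.0400
4 8 source 0.1650
5 10 load 0.0694
6 12 source -0.0012
7 14 load 0.0528
8 16 source 0.0928
9 18 load 0.0622

Γ_L=-0.764706, Γ_S=0.739130; launch V₁=3·75/575=0.391304
k=0 src: V=0.3913
k=1 load: inc=0.391304, refl=0.391304·-0.764706=-0.2992; V=0.000000+0.391304+-0.299233=0.0921
k=2 src: inc=-0.299233, refl=-0.299233·0.739130=-0.2212; V=0.391304+-0.299233+-0.221172=-0.1291
k=3 load: inc=-0.221172, refl=-0.221172·-0.764706=0.1691; V=0.092072+-0.221172+0.169132=0.0400
k=4 src: inc=0.169132, refl=0.169132·0.739130=0.1250; V=-0.129100+0.169132+0.125010=0.1650
k=5 load: inc=0.125010, refl=0.125010·-0.764706=-0.0956; V=0.040031+0.125010+-0.095596=0.0694
k=6 src: inc=-0.095596, refl=-0.095596·0.739130=-0.0707; V=0.165041+-0.095596+-0.070658=-0.0012
k=7 load: inc=-0.070658, refl=-0.070658·-0.764706=0.0540; V=0.069445+-0.070658+0.054033=0.0528
k=8 src: inc=0.054033, refl=0.054033·0.739130=0.0399; V=-0.001213+0.054033+0.039937=0.0928
k=9 load: inc=0.039937, refl=0.039937·-0.764706=-0.0305; V=0.052820+0.039937+-0.030540=0.0622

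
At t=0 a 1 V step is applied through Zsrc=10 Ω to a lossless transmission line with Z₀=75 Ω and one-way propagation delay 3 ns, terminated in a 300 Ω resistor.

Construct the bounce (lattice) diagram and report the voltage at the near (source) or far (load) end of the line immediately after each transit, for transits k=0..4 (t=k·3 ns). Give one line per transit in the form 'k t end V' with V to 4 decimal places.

Γ_L=0.600000, Γ_S=-0.764706; launch V₁=1·75/85=0.882353
k=0 src: V=0.8824
k=1 load: inc=0.882353, refl=0.882353·0.600000=0.5294; V=0.000000+0.882353+0.529412=1.4118
k=2 src: inc=0.529412, refl=0.529412·-0.764706=-0.4048; V=0.882353+0.529412+-0.404844=1.0069
k=3 load: inc=-0.404844, refl=-0.404844·0.600000=-0.2429; V=1.411765+-0.404844+-0.242907=0.7640
k=4 src: inc=-0.242907, refl=-0.242907·-0.764706=0.1858; V=1.006920+-0.242907+0.185752=0.9498

0 0 source 0.8824
1 3 load 1.4118
2 6 source 1.0069
3 9 load 0.7640
4 12 source 0.9498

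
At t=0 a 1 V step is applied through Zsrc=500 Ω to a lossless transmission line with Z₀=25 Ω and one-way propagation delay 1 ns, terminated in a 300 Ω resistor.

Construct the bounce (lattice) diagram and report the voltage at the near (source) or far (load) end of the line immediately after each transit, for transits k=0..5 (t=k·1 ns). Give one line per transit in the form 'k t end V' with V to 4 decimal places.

0 0 source 0.0476
1 1 load 0.0879
2 2 source 0.1244
3 3 load 0.1552
4 4 source 0.1831
5 5 load 0.2067

Γ_L=0.846154, Γ_S=0.904762; launch V₁=1·25/525=0.047619
k=0 src: V=0.0476
k=1 load: inc=0.047619, refl=0.047619·0.846154=0.0403; V=0.000000+0.047619+0.040293=0.0879
k=2 src: inc=0.040293, refl=0.040293·0.904762=0.0365; V=0.047619+0.040293+0.036456=0.1244
k=3 load: inc=0.036456, refl=0.036456·0.846154=0.0308; V=0.087912+0.036456+0.030847=0.1552
k=4 src: inc=0.030847, refl=0.030847·0.904762=0.0279; V=0.124368+0.030847+0.027909=0.1831
k=5 load: inc=0.027909, refl=0.027909·0.846154=0.0236; V=0.155215+0.027909+0.023616=0.2067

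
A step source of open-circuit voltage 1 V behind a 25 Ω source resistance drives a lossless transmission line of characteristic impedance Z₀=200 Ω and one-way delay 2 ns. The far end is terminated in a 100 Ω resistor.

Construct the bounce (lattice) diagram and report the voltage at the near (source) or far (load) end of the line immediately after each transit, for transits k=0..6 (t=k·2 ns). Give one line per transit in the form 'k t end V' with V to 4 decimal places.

0 0 source 0.8889
1 2 load 0.5926
2 4 source 0.8230
3 6 load 0.7462
4 8 source 0.8060
5 10 load 0.7861
6 12 source 0.8015

Γ_L=-0.333333, Γ_S=-0.777778; launch V₁=1·200/225=0.888889
k=0 src: V=0.8889
k=1 load: inc=0.888889, refl=0.888889·-0.333333=-0.2963; V=0.000000+0.888889+-0.296296=0.5926
k=2 src: inc=-0.296296, refl=-0.296296·-0.777778=0.2305; V=0.888889+-0.296296+0.230453=0.8230
k=3 load: inc=0.230453, refl=0.230453·-0.333333=-0.0768; V=0.592593+0.230453+-0.076818=0.7462
k=4 src: inc=-0.076818, refl=-0.076818·-0.777778=0.0597; V=0.823045+-0.076818+0.059747=0.8060
k=5 load: inc=0.059747, refl=0.059747·-0.333333=-0.0199; V=0.746228+0.059747+-0.019916=0.7861
k=6 src: inc=-0.019916, refl=-0.019916·-0.777778=0.0155; V=0.805975+-0.019916+0.015490=0.8015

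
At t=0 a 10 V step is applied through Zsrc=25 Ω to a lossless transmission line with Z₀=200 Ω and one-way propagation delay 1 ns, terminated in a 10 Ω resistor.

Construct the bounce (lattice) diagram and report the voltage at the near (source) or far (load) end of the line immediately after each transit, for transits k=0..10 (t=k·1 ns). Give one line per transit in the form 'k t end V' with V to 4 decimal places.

0 0 source 8.8889
1 1 load 0.8466
2 2 source 7.1017
3 3 load 1.4423
4 4 source 5.8441
5 5 load 1.8615
6 6 source 4.9590
7 7 load 2.1565
8 8 source 4.3363
9 9 load 2.3641
10 10 source 3.8980

Γ_L=-0.904762, Γ_S=-0.777778; launch V₁=10·200/225=8.888889
k=0 src: V=8.8889
k=1 load: inc=8.888889, refl=8.888889·-0.904762=-8.0423; V=0.000000+8.888889+-8.042328=0.8466
k=2 src: inc=-8.042328, refl=-8.042328·-0.777778=6.2551; V=8.888889+-8.042328+6.255144=7.1017
k=3 load: inc=6.255144, refl=6.255144·-0.904762=-5.6594; V=0.846561+6.255144+-5.659416=1.4423
k=4 src: inc=-5.659416, refl=-5.659416·-0.777778=4.4018; V=7.101705+-5.659416+4.401768=5.8441
k=5 load: inc=4.401768, refl=4.401768·-0.904762=-3.9826; V=1.442289+4.401768+-3.982552=1.8615
k=6 src: inc=-3.982552, refl=-3.982552·-0.777778=3.0975; V=5.844057+-3.982552+3.097540=4.9590
k=7 load: inc=3.097540, refl=3.097540·-0.904762=-2.8025; V=1.861505+3.097540+-2.802537=2.1565
k=8 src: inc=-2.802537, refl=-2.802537·-0.777778=2.1798; V=4.959045+-2.802537+2.179751=4.3363
k=9 load: inc=2.179751, refl=2.179751·-0.904762=-1.9722; V=2.156509+2.179751+-1.972155=2.3641
k=10 src: inc=-1.972155, refl=-1.972155·-0.777778=1.5339; V=4.336259+-1.972155+1.533899=3.8980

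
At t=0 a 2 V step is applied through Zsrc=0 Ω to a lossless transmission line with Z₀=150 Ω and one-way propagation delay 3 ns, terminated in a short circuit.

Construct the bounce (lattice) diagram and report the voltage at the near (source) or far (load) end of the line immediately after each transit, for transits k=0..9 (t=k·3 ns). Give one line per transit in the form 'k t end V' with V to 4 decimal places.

Γ_L=-1.000000, Γ_S=-1.000000; launch V₁=2·150/150=2.000000
k=0 src: V=2.0000
k=1 load: inc=2.000000, refl=2.000000·-1.000000=-2.0000; V=0.000000+2.000000+-2.000000=0.0000
k=2 src: inc=-2.000000, refl=-2.000000·-1.000000=2.0000; V=2.000000+-2.000000+2.000000=2.0000
k=3 load: inc=2.000000, refl=2.000000·-1.000000=-2.0000; V=0.000000+2.000000+-2.000000=0.0000
k=4 src: inc=-2.000000, refl=-2.000000·-1.000000=2.0000; V=2.000000+-2.000000+2.000000=2.0000
k=5 load: inc=2.000000, refl=2.000000·-1.000000=-2.0000; V=0.000000+2.000000+-2.000000=0.0000
k=6 src: inc=-2.000000, refl=-2.000000·-1.000000=2.0000; V=2.000000+-2.000000+2.000000=2.0000
k=7 load: inc=2.000000, refl=2.000000·-1.000000=-2.0000; V=0.000000+2.000000+-2.000000=0.0000
k=8 src: inc=-2.000000, refl=-2.000000·-1.000000=2.0000; V=2.000000+-2.000000+2.000000=2.0000
k=9 load: inc=2.000000, refl=2.000000·-1.000000=-2.0000; V=0.000000+2.000000+-2.000000=0.0000

0 0 source 2.0000
1 3 load 0.0000
2 6 source 2.0000
3 9 load 0.0000
4 12 source 2.0000
5 15 load 0.0000
6 18 source 2.0000
7 21 load 0.0000
8 24 source 2.0000
9 27 load 0.0000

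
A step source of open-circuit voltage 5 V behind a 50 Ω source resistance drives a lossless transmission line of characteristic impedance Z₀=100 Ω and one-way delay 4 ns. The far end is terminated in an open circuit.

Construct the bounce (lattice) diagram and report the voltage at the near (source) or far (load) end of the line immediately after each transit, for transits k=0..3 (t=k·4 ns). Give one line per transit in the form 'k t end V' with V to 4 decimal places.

0 0 source 3.3333
1 4 load 6.6667
2 8 source 5.5556
3 12 load 4.4444

Γ_L=1.000000, Γ_S=-0.333333; launch V₁=5·100/150=3.333333
k=0 src: V=3.3333
k=1 load: inc=3.333333, refl=3.333333·1.000000=3.3333; V=0.000000+3.333333+3.333333=6.6667
k=2 src: inc=3.333333, refl=3.333333·-0.333333=-1.1111; V=3.333333+3.333333+-1.111111=5.5556
k=3 load: inc=-1.111111, refl=-1.111111·1.000000=-1.1111; V=6.666667+-1.111111+-1.111111=4.4444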